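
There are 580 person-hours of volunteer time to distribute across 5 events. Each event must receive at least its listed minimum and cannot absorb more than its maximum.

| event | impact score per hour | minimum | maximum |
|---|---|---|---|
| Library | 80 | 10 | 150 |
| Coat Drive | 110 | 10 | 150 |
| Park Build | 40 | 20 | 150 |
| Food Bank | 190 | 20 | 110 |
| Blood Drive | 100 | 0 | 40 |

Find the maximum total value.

58600

Meeting every minimum uses 10+10+20+20+0 = 60 person-hours, leaving 520.
Highest impact score per hour first: Food Bank 190 > Coat Drive 110 > Blood Drive 100 > Library 80 > Park Build 40.
Food Bank takes 90 more to reach its cap of 110 — 430 left.
Coat Drive: +140 to 150 (cap) — 290 left.
Blood Drive: +40 to 40 (cap) — 250 left.
Library takes 140 more to reach its cap of 150 — 110 left.
Only 110 left; Park Build takes them to reach 130.
Total = 80×150 + 110×150 + 40×130 + 190×110 + 100×40 = 58600.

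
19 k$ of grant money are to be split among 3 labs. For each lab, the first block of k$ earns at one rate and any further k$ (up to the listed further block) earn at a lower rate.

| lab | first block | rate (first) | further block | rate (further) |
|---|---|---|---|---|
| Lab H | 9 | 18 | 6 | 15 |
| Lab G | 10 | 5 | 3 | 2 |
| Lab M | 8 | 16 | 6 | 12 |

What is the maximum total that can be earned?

Rank every tier by rate: Lab H/T1 18 > Lab M/T1 16 > Lab H/T2 15 > Lab M/T2 12 > Lab G/T1 5 > Lab G/T2 2.
Fill Lab H T1 block (9 at 18) — 10 left.
Fill Lab M T1 block (8 at 16) — 2 left.
2 remain; put them into Lab H T2 at 15.
Total = 18×9 + 16×8 + 15×2 = 320.

320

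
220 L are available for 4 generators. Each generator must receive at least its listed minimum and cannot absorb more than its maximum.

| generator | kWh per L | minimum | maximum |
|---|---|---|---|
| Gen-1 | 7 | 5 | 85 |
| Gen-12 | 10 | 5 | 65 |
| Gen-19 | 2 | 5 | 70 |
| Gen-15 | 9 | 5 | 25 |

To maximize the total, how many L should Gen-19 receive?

Meeting every minimum uses 5+5+5+5 = 20 L, leaving 200.
Highest kWh per L first: Gen-12 10 > Gen-15 9 > Gen-1 7 > Gen-19 2.
Gen-12: +60 to 65 (cap) → 140 left.
Give Gen-15 20 more to hit its cap of 25 → 120 left.
Gen-1: +80 to 85 (cap) → 40 left.
Gen-19: +40 (room for 65) → 45. Pool exhausted.

45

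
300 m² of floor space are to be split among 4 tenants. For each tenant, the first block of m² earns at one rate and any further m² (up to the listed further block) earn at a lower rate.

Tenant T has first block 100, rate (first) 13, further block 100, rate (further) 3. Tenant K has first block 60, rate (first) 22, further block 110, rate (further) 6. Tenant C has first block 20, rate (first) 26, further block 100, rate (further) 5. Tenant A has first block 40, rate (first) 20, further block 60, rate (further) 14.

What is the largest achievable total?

4900

Order all 8 blocks by rate: Tenant C/first 26 > Tenant K/first 22 > Tenant A/first 20 > Tenant A/second 14 > Tenant T/first 13 > Tenant K/second 6 > Tenant C/second 5 > Tenant T/second 3.
Tenant C/first (26): +20 ; 280 left.
Tenant K/first (22): +60 ; 220 left.
Tenant A/first (20): +40 ; 180 left.
Tenant A/second (14): +60 ; 120 left.
Tenant T first at 13: fill all 100 ; 20 left.
Tenant K/second: +20 of 110 at 6; pool empty.
Total = 26×20 + 22×60 + 20×40 + 14×60 + 13×100 + 6×20 = 4900.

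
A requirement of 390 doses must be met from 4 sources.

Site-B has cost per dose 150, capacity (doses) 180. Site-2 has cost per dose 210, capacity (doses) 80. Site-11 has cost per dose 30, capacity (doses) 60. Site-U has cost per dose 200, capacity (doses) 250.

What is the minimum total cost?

Use sources in increasing cost order.
Take 60 from Site-11 at 30 — need 330 more.
Site-B at 150: take all 180 doses — 150 still needed.
Site-U at 200: take 150 of its 250 — requirement met.
Site-2: unused.
Cost = 60×30 + 180×150 + 150×200 = 58800.

58800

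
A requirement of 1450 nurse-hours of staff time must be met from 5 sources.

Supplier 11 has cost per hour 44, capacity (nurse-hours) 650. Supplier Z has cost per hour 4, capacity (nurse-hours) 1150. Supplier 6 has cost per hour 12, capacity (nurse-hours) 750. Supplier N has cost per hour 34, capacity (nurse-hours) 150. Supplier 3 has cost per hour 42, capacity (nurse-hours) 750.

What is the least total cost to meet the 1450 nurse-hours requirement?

8200

Cheapest first:
Supplier Z at 4: take all 1150 nurse-hours ; 300 still needed.
Supplier 6 at 12: take 300 of its 750 ; requirement met.
Supplier N, Supplier 3, Supplier 11: unused.
Cost = 1150×4 + 300×12 = 8200.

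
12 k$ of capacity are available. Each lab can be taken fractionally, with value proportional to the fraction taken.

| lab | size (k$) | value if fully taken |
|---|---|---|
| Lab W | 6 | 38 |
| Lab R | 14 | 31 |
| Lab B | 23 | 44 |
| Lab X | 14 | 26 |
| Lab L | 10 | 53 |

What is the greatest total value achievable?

Best value per unit of size first: Lab W 38/6≈6.33, Lab L 53/10≈5.3, Lab R 31/14≈2.21, Lab B 44/23≈1.91, Lab X 26/14≈1.86.
Lab W: take in full, 6 k$ for value 38 — 6 left.
Fill the last 6 k$ with part of Lab L: 6/10 of it earns 31.8.
Total value = 69.8.

69.8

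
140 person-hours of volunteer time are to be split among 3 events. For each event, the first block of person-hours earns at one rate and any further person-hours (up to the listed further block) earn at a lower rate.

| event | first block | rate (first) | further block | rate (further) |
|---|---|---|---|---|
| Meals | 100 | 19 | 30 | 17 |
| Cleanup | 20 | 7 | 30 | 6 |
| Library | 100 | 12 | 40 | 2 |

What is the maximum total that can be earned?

Rank every tier by rate: Meals/tier1 19 > Meals/tier2 17 > Library/tier1 12 > Cleanup/tier1 7 > Cleanup/tier2 6 > Library/tier2 2.
Meals tier1 at 19: fill all 100 → 40 left.
Meals/tier2 (17): +30 → 10 left.
Library/tier1: +10 of 100 at 12; pool empty.
Total = 19×100 + 17×30 + 12×10 = 2530.

2530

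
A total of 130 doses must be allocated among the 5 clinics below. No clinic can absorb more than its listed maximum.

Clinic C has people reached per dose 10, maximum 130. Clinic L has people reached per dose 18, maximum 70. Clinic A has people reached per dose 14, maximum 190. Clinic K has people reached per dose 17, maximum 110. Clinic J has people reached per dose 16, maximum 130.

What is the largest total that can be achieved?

2280

Highest people reached per dose first: Clinic L 18 > Clinic K 17 > Clinic J 16 > Clinic A 14 > Clinic C 10.
Give Clinic L 70 to hit its cap of 70 → 60 left.
Only 60 left; Clinic K takes them to reach 60.
Total = 18×70 + 17×60 = 2280.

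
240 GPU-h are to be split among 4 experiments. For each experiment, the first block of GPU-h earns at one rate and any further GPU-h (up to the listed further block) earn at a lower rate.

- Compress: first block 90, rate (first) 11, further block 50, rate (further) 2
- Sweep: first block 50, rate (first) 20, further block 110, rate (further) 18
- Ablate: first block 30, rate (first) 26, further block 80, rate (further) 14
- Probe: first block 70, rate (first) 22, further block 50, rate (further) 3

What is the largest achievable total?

4940

Order all 8 blocks by rate: Ablate/first 26 > Probe/first 22 > Sweep/first 20 > Sweep/second 18 > Ablate/second 14 > Compress/first 11 > Probe/second 3 > Compress/second 2.
Ablate first at 26: fill all 30 → 210 left.
Probe/first (22): +70 → 140 left.
Fill Sweep first block (50 at 20) → 90 left.
Sweep second at 18: only 90 left, fill 90.
Total = 26×30 + 22×70 + 20×50 + 18×90 = 4940.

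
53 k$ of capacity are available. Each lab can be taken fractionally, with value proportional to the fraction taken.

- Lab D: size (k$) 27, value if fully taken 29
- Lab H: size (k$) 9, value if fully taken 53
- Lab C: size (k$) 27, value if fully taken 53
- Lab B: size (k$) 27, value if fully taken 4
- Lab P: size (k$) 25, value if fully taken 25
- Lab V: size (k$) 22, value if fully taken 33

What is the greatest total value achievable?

131.5

Sort by value density: Lab H 53/9≈5.89, Lab C 53/27≈1.96, Lab V 33/22≈1.5, Lab D 29/27≈1.07, Lab P 25/25≈1, Lab B 4/27≈0.148.
Take all of Lab H (9 k$, value 53) → 44 k$ left.
Lab C: take in full, 27 k$ for value 53 → 17 left.
Fill the last 17 k$ with part of Lab V: 17/22 of it earns 25.5.
Total value = 131.5.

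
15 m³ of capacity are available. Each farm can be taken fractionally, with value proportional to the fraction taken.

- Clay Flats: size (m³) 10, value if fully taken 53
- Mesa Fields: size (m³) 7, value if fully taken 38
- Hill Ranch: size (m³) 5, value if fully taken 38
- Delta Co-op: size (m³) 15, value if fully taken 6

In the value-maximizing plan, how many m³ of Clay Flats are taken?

3

Best value per unit of size first: Hill Ranch 38/5≈7.6, Mesa Fields 38/7≈5.43, Clay Flats 53/10≈5.3, Delta Co-op 6/15≈0.4.
Take all of Hill Ranch (5 m³, value 38) → 10 m³ left.
Take all of Mesa Fields (7 m³, value 38) → 3 m³ left.
Fill the last 3 m³ with part of Clay Flats: 3/10 of it earns 15.9.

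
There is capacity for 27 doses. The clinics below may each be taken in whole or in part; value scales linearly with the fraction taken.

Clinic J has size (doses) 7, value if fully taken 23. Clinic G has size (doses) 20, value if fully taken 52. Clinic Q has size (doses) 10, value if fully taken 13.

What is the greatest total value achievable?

75

Best value per unit of size first: Clinic J 23/7≈3.29, Clinic G 52/20≈2.6, Clinic Q 13/10≈1.3.
Take all of Clinic J (7 doses, value 23) → 20 doses left.
Clinic G: take in full, 20 doses for value 52 → 0 left.
Total value = 75.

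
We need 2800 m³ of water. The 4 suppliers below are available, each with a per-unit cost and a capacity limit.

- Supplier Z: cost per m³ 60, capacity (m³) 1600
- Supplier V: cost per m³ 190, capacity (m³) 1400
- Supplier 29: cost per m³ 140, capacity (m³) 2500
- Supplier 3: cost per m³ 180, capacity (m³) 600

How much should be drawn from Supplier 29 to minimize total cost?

Cheapest first:
Supplier Z (60): use full 1600 ; 1200 m³ to go.
Take 1200 from Supplier 29 at 140 to finish.
Supplier 3, Supplier V: unused.

1200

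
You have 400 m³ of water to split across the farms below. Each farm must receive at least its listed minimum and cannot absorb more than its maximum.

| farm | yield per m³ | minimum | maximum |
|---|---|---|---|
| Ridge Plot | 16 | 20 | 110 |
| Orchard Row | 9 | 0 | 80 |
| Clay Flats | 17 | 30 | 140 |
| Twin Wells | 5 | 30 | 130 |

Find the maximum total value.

5210

Meeting every minimum uses 20+0+30+30 = 80 m³, leaving 320.
Highest yield per m³ first: Clay Flats 17 > Ridge Plot 16 > Orchard Row 9 > Twin Wells 5.
Clay Flats takes 110 more to reach its cap of 140 — 210 left.
Ridge Plot: +90 to 110 (cap) — 120 left.
Orchard Row: +80 to 80 (cap) — 40 left.
Twin Wells: +40 (room for 100) → 70. Pool exhausted.
Total = 16×110 + 9×80 + 17×140 + 5×70 = 5210.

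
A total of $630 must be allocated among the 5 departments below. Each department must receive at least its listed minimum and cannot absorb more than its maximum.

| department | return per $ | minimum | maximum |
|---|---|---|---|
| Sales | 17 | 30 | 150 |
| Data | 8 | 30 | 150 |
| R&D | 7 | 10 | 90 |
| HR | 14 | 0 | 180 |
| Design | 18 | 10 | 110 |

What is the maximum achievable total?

Meeting every minimum uses 30+30+10+0+10 = 80 $, leaving 550.
Order the departments by return per $: Design 18 > Sales 17 > HR 14 > Data 8 > R&D 7.
Design takes 100 more to reach its cap of 110 ; 450 left.
Give Sales 120 more to hit its cap of 150 ; 330 left.
Give HR 180 more to hit its cap of 180 ; 150 left.
Data takes 120 more to reach its cap of 150 ; 30 left.
R&D: +30 (room for 80) → 40. Pool exhausted.
Total = 17×150 + 8×150 + 7×40 + 14×180 + 18×110 = 8530.

8530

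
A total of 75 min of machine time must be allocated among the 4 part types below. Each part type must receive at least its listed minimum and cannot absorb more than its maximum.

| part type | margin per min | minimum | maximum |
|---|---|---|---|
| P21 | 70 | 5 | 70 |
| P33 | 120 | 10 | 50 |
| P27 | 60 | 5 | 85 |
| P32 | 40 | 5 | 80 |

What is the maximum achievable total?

7550

Meeting every minimum uses 5+10+5+5 = 25 min, leaving 50.
Rank by margin per min: P33 120 > P21 70 > P27 60 > P32 40.
P33 takes 40 more to reach its cap of 50 ; 10 left.
P21: +10 (room for 65) → 15. Pool exhausted.
Total = 70×15 + 120×50 + 60×5 + 40×5 = 7550.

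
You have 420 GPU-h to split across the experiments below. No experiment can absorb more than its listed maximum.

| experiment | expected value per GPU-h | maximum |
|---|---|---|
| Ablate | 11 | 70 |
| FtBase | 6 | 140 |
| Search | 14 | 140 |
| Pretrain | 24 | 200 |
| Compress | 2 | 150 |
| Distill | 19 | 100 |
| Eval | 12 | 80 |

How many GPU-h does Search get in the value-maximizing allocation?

120

Order the experiments by expected value per GPU-h: Pretrain 24 > Distill 19 > Search 14 > Eval 12 > Ablate 11 > FtBase 6 > Compress 2.
Give Pretrain 200 to hit its cap of 200 ; 220 left.
Give Distill 100 to hit its cap of 100 ; 120 left.
Search: +120 (room for 140) → 120. Pool exhausted.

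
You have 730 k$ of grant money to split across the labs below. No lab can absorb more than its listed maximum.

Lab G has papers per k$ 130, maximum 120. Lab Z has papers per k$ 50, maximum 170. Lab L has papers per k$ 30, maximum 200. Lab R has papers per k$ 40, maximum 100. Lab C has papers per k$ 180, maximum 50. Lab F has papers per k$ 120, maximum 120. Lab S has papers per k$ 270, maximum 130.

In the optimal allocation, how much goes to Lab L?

Rank by papers per k$: Lab S 270 > Lab C 180 > Lab G 130 > Lab F 120 > Lab Z 50 > Lab R 40 > Lab L 30.
Lab S takes 130 to reach its cap of 130 ; 600 left.
Lab C: +50 to 50 (cap) ; 550 left.
Lab G: +120 to 120 (cap) ; 430 left.
Give Lab F 120 to hit its cap of 120 ; 310 left.
Lab Z: +170 to 170 (cap) ; 140 left.
Lab R: +100 to 100 (cap) ; 40 left.
Only 40 left; Lab L takes them to reach 40.

40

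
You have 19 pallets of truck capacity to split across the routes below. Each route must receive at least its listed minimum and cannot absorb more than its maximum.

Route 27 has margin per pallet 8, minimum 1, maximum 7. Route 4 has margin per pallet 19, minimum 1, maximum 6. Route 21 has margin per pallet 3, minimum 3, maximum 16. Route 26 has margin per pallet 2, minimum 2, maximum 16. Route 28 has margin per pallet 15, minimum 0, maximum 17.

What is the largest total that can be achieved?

Meeting every minimum uses 1+1+3+2+0 = 7 pallets, leaving 12.
Highest margin per pallet first: Route 4 19 > Route 28 15 > Route 27 8 > Route 21 3 > Route 26 2.
Give Route 4 5 more to hit its cap of 6 → 7 left.
Only 7 left; Route 28 takes them to reach 7.
Total = 8×1 + 19×6 + 3×3 + 2×2 + 15×7 = 240.

240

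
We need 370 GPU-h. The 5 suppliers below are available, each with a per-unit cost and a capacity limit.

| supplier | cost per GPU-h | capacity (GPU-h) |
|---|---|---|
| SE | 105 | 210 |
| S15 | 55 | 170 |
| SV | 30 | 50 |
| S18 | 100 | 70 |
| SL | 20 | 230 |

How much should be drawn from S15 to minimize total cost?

90

Fill from the cheapest supplier first.
SL (20): use full 230 — 140 GPU-h to go.
SV at 30: take all 50 GPU-h — 90 still needed.
S15 (55): take the remaining 90 — done.
S18, SE: unused.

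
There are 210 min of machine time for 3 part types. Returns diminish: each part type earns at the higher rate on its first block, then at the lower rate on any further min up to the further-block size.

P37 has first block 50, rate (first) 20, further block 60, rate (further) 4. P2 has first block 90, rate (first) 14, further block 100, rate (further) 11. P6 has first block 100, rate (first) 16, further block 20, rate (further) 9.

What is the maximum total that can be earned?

3440

Rank every tier by rate: P37/first 20 > P6/first 16 > P2/first 14 > P2/second 11 > P6/second 9 > P37/second 4.
P37 first at 20: fill all 50 — 160 left.
Fill P6 first block (100 at 16) — 60 left.
60 remain; put them into P2 first at 14.
Total = 20×50 + 16×100 + 14×60 = 3440.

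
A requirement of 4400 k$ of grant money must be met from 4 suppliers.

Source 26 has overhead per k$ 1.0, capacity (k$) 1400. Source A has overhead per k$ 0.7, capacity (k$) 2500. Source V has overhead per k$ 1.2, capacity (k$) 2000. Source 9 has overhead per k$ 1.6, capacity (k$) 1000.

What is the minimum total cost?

Cheapest first:
Source A (0.7): use full 2500 → 1900 k$ to go.
Take 1400 from Source 26 at 1.0 → need 500 more.
Source V at 1.2: take 500 of its 2000 → requirement met.
Source 9: unused.
Cost = 2500×0.7 + 1400×1.0 + 500×1.2 = 3750.

3750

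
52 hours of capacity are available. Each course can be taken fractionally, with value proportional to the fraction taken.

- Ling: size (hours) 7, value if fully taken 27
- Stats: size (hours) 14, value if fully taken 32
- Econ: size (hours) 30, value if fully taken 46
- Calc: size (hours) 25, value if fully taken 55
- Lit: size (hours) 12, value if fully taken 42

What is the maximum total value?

142.8

Best value per unit of size first: Ling 27/7≈3.86, Lit 42/12≈3.5, Stats 32/14≈2.29, Calc 55/25≈2.2, Econ 46/30≈1.53.
Take all of Ling (7 hours, value 27) — 45 hours left.
All 12 hours of Lit fit (value 42) — 33 remain.
All 14 hours of Stats fit (value 32) — 19 remain.
Fill the last 19 hours with part of Calc: 19/25 of it earns 41.8.
Total value = 142.8.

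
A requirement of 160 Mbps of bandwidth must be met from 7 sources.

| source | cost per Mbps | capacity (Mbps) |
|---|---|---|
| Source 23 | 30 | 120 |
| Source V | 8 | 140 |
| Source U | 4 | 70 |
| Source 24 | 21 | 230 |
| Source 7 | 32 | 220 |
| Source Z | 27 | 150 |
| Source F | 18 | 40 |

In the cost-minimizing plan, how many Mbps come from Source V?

Fill from the cheapest source first.
Source U at 4: take all 70 Mbps → 90 still needed.
Take 90 from Source V at 8 to finish.
Source F, Source 24, Source Z, Source 23, Source 7: unused.

90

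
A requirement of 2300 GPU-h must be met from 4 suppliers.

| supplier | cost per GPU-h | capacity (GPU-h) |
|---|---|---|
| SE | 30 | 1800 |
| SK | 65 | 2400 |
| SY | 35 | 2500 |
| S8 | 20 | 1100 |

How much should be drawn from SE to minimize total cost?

Fill from the cheapest supplier first.
S8 at 20: take all 1100 GPU-h ; 1200 still needed.
SE (30): take the remaining 1200 ; done.
SY, SK: unused.

1200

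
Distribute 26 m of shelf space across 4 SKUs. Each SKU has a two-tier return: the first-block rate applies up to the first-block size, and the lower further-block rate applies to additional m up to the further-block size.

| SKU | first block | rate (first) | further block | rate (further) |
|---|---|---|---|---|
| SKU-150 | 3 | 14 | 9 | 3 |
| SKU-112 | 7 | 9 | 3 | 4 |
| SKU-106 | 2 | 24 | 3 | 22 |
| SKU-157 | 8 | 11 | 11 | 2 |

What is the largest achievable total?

Treat each block as its own option and order by rate: SKU-106/T1 24 > SKU-106/T2 22 > SKU-150/T1 14 > SKU-157/T1 11 > SKU-112/T1 9 > SKU-112/T2 4 > SKU-150/T2 3 > SKU-157/T2 2.
Fill SKU-106 T1 block (2 at 24) → 24 left.
Fill SKU-106 T2 block (3 at 22) → 21 left.
SKU-150/T1 (14): +3 → 18 left.
SKU-157 T1 at 11: fill all 8 → 10 left.
SKU-112 T1 at 9: fill all 7 → 3 left.
SKU-112/T2 (4): +3 → 0 left.
Total = 24×2 + 22×3 + 14×3 + 11×8 + 9×7 + 4×3 = 319.

319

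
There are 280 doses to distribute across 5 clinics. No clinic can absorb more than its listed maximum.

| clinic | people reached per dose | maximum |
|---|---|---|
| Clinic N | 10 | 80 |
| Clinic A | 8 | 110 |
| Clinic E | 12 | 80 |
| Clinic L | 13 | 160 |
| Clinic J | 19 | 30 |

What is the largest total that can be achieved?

3710

Rank by people reached per dose: Clinic J 19 > Clinic L 13 > Clinic E 12 > Clinic N 10 > Clinic A 8.
Clinic J takes 30 to reach its cap of 30 → 250 left.
Give Clinic L 160 to hit its cap of 160 → 90 left.
Clinic E: +80 to 80 (cap) → 10 left.
Clinic N: +10 (room for 80) → 10. Pool exhausted.
Total = 10×10 + 12×80 + 13×160 + 19×30 = 3710.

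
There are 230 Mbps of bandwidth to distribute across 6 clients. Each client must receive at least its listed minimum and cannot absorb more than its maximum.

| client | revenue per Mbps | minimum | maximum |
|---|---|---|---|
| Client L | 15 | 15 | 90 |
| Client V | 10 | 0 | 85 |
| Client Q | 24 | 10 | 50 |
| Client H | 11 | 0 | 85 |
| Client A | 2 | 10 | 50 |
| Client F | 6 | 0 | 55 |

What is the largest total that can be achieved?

3450

Meeting every minimum uses 15+0+10+0+10+0 = 35 Mbps, leaving 195.
Order the clients by revenue per Mbps: Client Q 24 > Client L 15 > Client H 11 > Client V 10 > Client F 6 > Client A 2.
Client Q takes 40 more to reach its cap of 50 → 155 left.
Client L takes 75 more to reach its cap of 90 → 80 left.
Client H has room for 85 more but only 80 remain, so it gets 80.
Total = 15×90 + 24×50 + 11×80 + 2×10 = 3450.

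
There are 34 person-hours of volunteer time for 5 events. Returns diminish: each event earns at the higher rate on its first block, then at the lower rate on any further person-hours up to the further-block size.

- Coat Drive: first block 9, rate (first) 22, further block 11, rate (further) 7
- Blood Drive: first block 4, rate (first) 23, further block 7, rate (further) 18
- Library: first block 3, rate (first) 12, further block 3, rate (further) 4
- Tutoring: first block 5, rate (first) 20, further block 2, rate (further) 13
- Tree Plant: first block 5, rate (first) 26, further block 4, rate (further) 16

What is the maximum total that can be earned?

Order all 10 blocks by rate: Tree Plant/first 26 > Blood Drive/first 23 > Coat Drive/first 22 > Tutoring/first 20 > Blood Drive/second 18 > Tree Plant/second 16 > Tutoring/second 13 > Library/first 12 > Coat Drive/second 7 > Library/second 4.
Tree Plant first at 26: fill all 5 — 29 left.
Blood Drive/first (23): +4 — 25 left.
Coat Drive first at 22: fill all 9 — 16 left.
Tutoring first at 20: fill all 5 — 11 left.
Blood Drive second at 18: fill all 7 — 4 left.
Tree Plant/second (16): +4 — 0 left.
Total = 26×5 + 23×4 + 22×9 + 20×5 + 18×7 + 16×4 = 710.

710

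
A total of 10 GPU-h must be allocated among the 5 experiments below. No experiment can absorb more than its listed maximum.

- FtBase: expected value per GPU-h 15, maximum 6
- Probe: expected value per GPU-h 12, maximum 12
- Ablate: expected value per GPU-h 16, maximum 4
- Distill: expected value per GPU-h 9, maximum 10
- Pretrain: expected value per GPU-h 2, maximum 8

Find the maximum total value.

Rank by expected value per GPU-h: Ablate 16 > FtBase 15 > Probe 12 > Distill 9 > Pretrain 2.
Ablate: +4 to 4 (cap) → 6 left.
FtBase takes 6 to reach its cap of 6 → 0 left.
Total = 15×6 + 16×4 = 154.

154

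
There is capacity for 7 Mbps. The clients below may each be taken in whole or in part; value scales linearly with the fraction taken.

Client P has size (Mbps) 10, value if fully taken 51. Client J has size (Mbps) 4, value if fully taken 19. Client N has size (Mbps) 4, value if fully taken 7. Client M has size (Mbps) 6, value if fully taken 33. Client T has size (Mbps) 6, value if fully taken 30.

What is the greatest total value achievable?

38.1

Sort by value density: Client M 33/6≈5.5, Client P 51/10≈5.1, Client T 30/6≈5, Client J 19/4≈4.75, Client N 7/4≈1.75.
Client M: take in full, 6 Mbps for value 33 — 1 left.
1 Mbps left: a 1/10 share of Client P gives 51×1/10 = 5.1.
Total value = 38.1.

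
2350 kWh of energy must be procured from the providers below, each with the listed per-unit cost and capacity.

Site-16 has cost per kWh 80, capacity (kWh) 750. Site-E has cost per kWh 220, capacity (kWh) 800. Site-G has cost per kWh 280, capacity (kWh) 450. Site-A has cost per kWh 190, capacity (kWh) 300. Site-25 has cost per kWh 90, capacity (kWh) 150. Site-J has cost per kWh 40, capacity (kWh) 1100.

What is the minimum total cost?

185500

Cheapest first:
Site-J at 40: take all 1100 kWh → 1250 still needed.
Site-16 at 80: take all 750 kWh → 500 still needed.
Site-25 at 90: take all 150 kWh → 350 still needed.
Site-A at 190: take all 300 kWh → 50 still needed.
Site-E at 220: take 50 of its 800 → requirement met.
Site-G: unused.
Cost = 1100×40 + 750×80 + 150×90 + 300×190 + 50×220 = 185500.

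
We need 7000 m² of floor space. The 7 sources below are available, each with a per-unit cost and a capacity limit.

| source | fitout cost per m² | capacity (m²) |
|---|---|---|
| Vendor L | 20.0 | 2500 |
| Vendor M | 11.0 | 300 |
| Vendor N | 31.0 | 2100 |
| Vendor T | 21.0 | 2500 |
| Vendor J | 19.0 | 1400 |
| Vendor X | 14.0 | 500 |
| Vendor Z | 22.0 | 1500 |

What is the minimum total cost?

Cheapest first:
Take 300 from Vendor M at 11.0 → need 6700 more.
Vendor X (14.0): use full 500 → 6200 m² to go.
Vendor J (19.0): use full 1400 → 4800 m² to go.
Vendor L at 20.0: take all 2500 m² → 2300 still needed.
Take 2300 from Vendor T at 21.0 to finish.
Vendor Z, Vendor N: unused.
Cost = 300×11.0 + 500×14.0 + 1400×19.0 + 2500×20.0 + 2300×21.0 = 135200.

135200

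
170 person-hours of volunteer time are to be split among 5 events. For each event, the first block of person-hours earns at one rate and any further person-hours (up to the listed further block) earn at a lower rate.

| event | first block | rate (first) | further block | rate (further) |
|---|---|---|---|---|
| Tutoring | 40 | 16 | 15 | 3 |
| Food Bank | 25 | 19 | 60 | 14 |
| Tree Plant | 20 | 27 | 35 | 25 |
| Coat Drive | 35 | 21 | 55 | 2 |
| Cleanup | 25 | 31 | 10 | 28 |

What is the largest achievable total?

Treat each block as its own option and order by rate: Cleanup/T1 31 > Cleanup/T2 28 > Tree Plant/T1 27 > Tree Plant/T2 25 > Coat Drive/T1 21 > Food Bank/T1 19 > Tutoring/T1 16 > Food Bank/T2 14 > Tutoring/T2 3 > Coat Drive/T2 2.
Cleanup T1 at 31: fill all 25 ; 145 left.
Fill Cleanup T2 block (10 at 28) ; 135 left.
Tree Plant T1 at 27: fill all 20 ; 115 left.
Tree Plant/T2 (25): +35 ; 80 left.
Fill Coat Drive T1 block (35 at 21) ; 45 left.
Fill Food Bank T1 block (25 at 19) ; 20 left.
Tutoring T1 at 16: only 20 left, fill 20.
Total = 31×25 + 28×10 + 27×20 + 25×35 + 21×35 + 19×25 + 16×20 = 4000.

4000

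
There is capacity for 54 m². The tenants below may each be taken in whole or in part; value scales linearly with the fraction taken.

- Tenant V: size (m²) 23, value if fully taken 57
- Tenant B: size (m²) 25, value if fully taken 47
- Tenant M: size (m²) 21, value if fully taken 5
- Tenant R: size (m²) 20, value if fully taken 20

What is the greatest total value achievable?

Best value per unit of size first: Tenant V 57/23≈2.48, Tenant B 47/25≈1.88, Tenant R 20/20≈1, Tenant M 5/21≈0.238.
All 23 m² of Tenant V fit (value 57) → 31 remain.
All 25 m² of Tenant B fit (value 47) → 6 remain.
Only 6 m² remain; take 6/20 of Tenant R for value 20×6/20 = 6.
Total value = 110.

110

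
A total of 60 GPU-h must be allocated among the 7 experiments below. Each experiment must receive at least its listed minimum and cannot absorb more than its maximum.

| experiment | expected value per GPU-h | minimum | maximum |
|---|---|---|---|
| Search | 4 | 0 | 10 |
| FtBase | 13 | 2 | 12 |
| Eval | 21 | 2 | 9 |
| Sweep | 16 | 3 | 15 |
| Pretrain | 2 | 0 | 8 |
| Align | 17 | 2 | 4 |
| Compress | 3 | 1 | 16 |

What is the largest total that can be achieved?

723

Meeting every minimum uses 0+2+2+3+0+2+1 = 10 GPU-h, leaving 50.
Rank by expected value per GPU-h: Eval 21 > Align 17 > Sweep 16 > FtBase 13 > Search 4 > Compress 3 > Pretrain 2.
Give Eval 7 more to hit its cap of 9 — 43 left.
Give Align 2 more to hit its cap of 4 — 41 left.
Give Sweep 12 more to hit its cap of 15 — 29 left.
FtBase takes 10 more to reach its cap of 12 — 19 left.
Search: +10 to 10 (cap) — 9 left.
Compress has room for 15 more but only 9 remain, so it gets 10.
Total = 4×10 + 13×12 + 21×9 + 16×15 + 17×4 + 3×10 = 723.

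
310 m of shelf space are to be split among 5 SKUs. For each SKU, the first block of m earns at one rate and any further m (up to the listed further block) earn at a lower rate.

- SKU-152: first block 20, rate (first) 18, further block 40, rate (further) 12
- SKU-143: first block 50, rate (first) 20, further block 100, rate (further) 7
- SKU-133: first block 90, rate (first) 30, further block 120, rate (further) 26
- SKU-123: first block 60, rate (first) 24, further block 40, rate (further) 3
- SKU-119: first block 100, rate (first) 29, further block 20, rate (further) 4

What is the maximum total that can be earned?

8720

Order all 10 blocks by rate: SKU-133/tier1 30 > SKU-119/tier1 29 > SKU-133/tier2 26 > SKU-123/tier1 24 > SKU-143/tier1 20 > SKU-152/tier1 18 > SKU-152/tier2 12 > SKU-143/tier2 7 > SKU-119/tier2 4 > SKU-123/tier2 3.
SKU-133 tier1 at 30: fill all 90 — 220 left.
SKU-119 tier1 at 29: fill all 100 — 120 left.
SKU-133 tier2 at 26: fill all 120 — 0 left.
Total = 30×90 + 29×100 + 26×120 = 8720.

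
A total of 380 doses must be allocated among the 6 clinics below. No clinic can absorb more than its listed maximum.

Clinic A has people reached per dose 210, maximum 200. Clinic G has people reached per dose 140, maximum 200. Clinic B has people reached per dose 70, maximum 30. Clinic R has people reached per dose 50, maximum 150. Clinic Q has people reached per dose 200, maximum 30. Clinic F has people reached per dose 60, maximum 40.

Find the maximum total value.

69000

Rank by people reached per dose: Clinic A 210 > Clinic Q 200 > Clinic G 140 > Clinic B 70 > Clinic F 60 > Clinic R 50.
Give Clinic A 200 to hit its cap of 200 ; 180 left.
Give Clinic Q 30 to hit its cap of 30 ; 150 left.
Clinic G has room for 200 but only 150 remain, so it gets 150.
Total = 210×200 + 140×150 + 200×30 = 69000.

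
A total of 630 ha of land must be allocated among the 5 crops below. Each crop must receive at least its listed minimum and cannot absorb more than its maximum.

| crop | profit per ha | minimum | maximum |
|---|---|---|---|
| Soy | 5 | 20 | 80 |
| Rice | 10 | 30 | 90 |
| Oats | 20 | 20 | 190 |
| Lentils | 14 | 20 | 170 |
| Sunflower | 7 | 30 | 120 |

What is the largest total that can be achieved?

Meeting every minimum uses 20+30+20+20+30 = 120 ha, leaving 510.
Order the crops by profit per ha: Oats 20 > Lentils 14 > Rice 10 > Sunflower 7 > Soy 5.
Oats: +170 to 190 (cap) ; 340 left.
Lentils: +150 to 170 (cap) ; 190 left.
Give Rice 60 more to hit its cap of 90 ; 130 left.
Give Sunflower 90 more to hit its cap of 120 ; 40 left.
Soy: +40 (room for 60) → 60. Pool exhausted.
Total = 5×60 + 10×90 + 20×190 + 14×170 + 7×120 = 8220.

8220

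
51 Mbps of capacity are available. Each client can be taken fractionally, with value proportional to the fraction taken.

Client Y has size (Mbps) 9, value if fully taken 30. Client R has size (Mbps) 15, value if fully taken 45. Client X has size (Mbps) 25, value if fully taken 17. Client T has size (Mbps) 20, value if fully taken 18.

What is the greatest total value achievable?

Best value per unit of size first: Client Y 30/9≈3.33, Client R 45/15≈3, Client T 18/20≈0.9, Client X 17/25≈0.68.
Client Y: take in full, 9 Mbps for value 30 → 42 left.
Client R: take in full, 15 Mbps for value 45 → 27 left.
Client T: take in full, 20 Mbps for value 18 → 7 left.
Fill the last 7 Mbps with part of Client X: 7/25 of it earns 4.76.
Total value = 97.76.

97.76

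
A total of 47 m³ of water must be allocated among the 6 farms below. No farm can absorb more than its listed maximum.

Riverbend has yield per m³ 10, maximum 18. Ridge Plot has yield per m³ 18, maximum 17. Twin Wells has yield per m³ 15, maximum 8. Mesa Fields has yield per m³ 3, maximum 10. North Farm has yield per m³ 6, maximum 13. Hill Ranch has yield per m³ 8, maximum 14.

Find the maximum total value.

638

Rank by yield per m³: Ridge Plot 18 > Twin Wells 15 > Riverbend 10 > Hill Ranch 8 > North Farm 6 > Mesa Fields 3.
Ridge Plot: +17 to 17 (cap) — 30 left.
Twin Wells takes 8 to reach its cap of 8 — 22 left.
Riverbend takes 18 to reach its cap of 18 — 4 left.
Hill Ranch has room for 14 but only 4 remain, so it gets 4.
Total = 10×18 + 18×17 + 15×8 + 8×4 = 638.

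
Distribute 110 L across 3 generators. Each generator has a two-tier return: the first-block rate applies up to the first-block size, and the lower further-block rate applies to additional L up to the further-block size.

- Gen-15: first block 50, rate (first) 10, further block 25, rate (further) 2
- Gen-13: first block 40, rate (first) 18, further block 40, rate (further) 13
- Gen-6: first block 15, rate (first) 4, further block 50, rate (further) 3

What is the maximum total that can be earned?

1540

Order all 6 blocks by rate: Gen-13/tier1 18 > Gen-13/tier2 13 > Gen-15/tier1 10 > Gen-6/tier1 4 > Gen-6/tier2 3 > Gen-15/tier2 2.
Fill Gen-13 tier1 block (40 at 18) — 70 left.
Gen-13/tier2 (13): +40 — 30 left.
Gen-15/tier1: +30 of 50 at 10; pool empty.
Total = 18×40 + 13×40 + 10×30 = 1540.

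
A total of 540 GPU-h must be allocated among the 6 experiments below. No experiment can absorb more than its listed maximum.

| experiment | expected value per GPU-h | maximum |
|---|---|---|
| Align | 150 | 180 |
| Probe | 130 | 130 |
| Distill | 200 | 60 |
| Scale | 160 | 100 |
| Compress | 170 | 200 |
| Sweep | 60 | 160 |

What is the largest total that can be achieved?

89000

Order the experiments by expected value per GPU-h: Distill 200 > Compress 170 > Scale 160 > Align 150 > Probe 130 > Sweep 60.
Give Distill 60 to hit its cap of 60 — 480 left.
Compress: +200 to 200 (cap) — 280 left.
Scale: +100 to 100 (cap) — 180 left.
Align takes 180 to reach its cap of 180 — 0 left.
Total = 150×180 + 200×60 + 160×100 + 170×200 = 89000.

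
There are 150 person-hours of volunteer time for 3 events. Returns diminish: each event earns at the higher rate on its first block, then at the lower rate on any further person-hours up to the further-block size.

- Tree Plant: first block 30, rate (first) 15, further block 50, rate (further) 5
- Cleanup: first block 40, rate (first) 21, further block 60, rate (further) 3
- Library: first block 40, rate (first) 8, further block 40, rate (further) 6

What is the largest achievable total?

Treat each block as its own option and order by rate: Cleanup/first 21 > Tree Plant/first 15 > Library/first 8 > Library/second 6 > Tree Plant/second 5 > Cleanup/second 3.
Fill Cleanup first block (40 at 21) — 110 left.
Tree Plant/first (15): +30 — 80 left.
Fill Library first block (40 at 8) — 40 left.
Library/second (6): +40 — 0 left.
Total = 21×40 + 15×30 + 8×40 + 6×40 = 1850.

1850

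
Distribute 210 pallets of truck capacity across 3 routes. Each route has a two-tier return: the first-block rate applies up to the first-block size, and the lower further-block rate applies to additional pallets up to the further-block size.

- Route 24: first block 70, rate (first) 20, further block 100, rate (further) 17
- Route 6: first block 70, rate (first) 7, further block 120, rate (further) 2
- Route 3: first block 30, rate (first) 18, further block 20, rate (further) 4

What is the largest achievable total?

Treat each block as its own option and order by rate: Route 24/tier1 20 > Route 3/tier1 18 > Route 24/tier2 17 > Route 6/tier1 7 > Route 3/tier2 4 > Route 6/tier2 2.
Route 24/tier1 (20): +70 → 140 left.
Route 3 tier1 at 18: fill all 30 → 110 left.
Fill Route 24 tier2 block (100 at 17) → 10 left.
Route 6 tier1 at 7: only 10 left, fill 10.
Total = 20×70 + 18×30 + 17×100 + 7×10 = 3710.

3710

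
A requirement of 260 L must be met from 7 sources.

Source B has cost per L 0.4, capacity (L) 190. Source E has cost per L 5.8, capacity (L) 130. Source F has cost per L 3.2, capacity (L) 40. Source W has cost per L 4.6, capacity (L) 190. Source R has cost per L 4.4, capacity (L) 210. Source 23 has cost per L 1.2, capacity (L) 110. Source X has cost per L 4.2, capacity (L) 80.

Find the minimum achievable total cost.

160

Use sources in increasing cost order.
Source B (0.4): use full 190 ; 70 L to go.
Source 23 at 1.2: take 70 of its 110 ; requirement met.
Source F, Source X, Source R, Source W, Source E: unused.
Cost = 190×0.4 + 70×1.2 = 160.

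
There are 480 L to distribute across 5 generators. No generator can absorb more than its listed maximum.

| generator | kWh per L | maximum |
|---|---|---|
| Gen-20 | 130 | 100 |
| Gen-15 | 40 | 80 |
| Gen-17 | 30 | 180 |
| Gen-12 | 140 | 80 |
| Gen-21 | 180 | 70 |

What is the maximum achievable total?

44500

Order the generators by kWh per L: Gen-21 180 > Gen-12 140 > Gen-20 130 > Gen-15 40 > Gen-17 30.
Gen-21: +70 to 70 (cap) → 410 left.
Gen-12 takes 80 to reach its cap of 80 → 330 left.
Gen-20: +100 to 100 (cap) → 230 left.
Give Gen-15 80 to hit its cap of 80 → 150 left.
Only 150 left; Gen-17 takes them to reach 150.
Total = 130×100 + 40×80 + 30×150 + 140×80 + 180×70 = 44500.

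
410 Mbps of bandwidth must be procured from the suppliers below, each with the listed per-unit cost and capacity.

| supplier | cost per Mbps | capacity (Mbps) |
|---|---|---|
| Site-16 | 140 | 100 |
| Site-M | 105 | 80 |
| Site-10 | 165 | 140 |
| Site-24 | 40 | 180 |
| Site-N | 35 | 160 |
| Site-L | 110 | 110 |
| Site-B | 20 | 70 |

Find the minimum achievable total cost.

14200

Cheapest first:
Take 70 from Site-B at 20 — need 340 more.
Site-N at 35: take all 160 Mbps — 180 still needed.
Take 180 from Site-24 at 40 — need 0 more.
Site-M, Site-L, Site-16, Site-10: unused.
Cost = 70×20 + 160×35 + 180×40 = 14200.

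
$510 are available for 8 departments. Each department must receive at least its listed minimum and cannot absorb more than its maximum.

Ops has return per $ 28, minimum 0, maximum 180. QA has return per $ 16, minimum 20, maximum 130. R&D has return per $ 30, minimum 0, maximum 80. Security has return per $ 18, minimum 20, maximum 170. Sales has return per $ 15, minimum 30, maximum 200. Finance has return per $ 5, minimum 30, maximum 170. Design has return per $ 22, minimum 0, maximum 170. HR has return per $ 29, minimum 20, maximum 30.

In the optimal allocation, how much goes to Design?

120

Meeting every minimum uses 0+20+0+20+30+30+0+20 = 120 $, leaving 390.
Highest return per $ first: R&D 30 > HR 29 > Ops 28 > Design 22 > Security 18 > QA 16 > Sales 15 > Finance 5.
R&D takes 80 more to reach its cap of 80 → 310 left.
HR takes 10 more to reach its cap of 30 → 300 left.
Give Ops 180 more to hit its cap of 180 → 120 left.
Only 120 left; Design takes them to reach 120.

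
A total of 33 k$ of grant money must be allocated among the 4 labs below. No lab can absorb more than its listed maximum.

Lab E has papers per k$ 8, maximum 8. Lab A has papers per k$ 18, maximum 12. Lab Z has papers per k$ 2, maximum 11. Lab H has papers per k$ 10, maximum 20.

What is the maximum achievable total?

424

Order the labs by papers per k$: Lab A 18 > Lab H 10 > Lab E 8 > Lab Z 2.
Lab A takes 12 to reach its cap of 12 ; 21 left.
Lab H: +20 to 20 (cap) ; 1 left.
Lab E has room for 8 but only 1 remain, so it gets 1.
Total = 8×1 + 18×12 + 10×20 = 424.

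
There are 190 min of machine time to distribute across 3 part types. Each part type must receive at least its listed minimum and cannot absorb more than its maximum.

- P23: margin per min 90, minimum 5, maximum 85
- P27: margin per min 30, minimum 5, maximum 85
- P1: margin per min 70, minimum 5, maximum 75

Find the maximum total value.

13800

Meeting every minimum uses 5+5+5 = 15 min, leaving 175.
Rank by margin per min: P23 90 > P1 70 > P27 30.
Give P23 80 more to hit its cap of 85 — 95 left.
P1 takes 70 more to reach its cap of 75 — 25 left.
Only 25 left; P27 takes them to reach 30.
Total = 90×85 + 30×30 + 70×75 = 13800.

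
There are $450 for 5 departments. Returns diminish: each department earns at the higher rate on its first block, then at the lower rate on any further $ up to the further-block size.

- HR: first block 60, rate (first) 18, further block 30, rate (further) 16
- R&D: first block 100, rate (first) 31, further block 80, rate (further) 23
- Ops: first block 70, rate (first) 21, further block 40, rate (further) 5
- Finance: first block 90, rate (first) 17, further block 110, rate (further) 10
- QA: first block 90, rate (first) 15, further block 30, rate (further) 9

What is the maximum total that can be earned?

Rank every tier by rate: R&D/T1 31 > R&D/T2 23 > Ops/T1 21 > HR/T1 18 > Finance/T1 17 > HR/T2 16 > QA/T1 15 > Finance/T2 10 > QA/T2 9 > Ops/T2 5.
R&D/T1 (31): +100 → 350 left.
R&D T2 at 23: fill all 80 → 270 left.
Fill Ops T1 block (70 at 21) → 200 left.
HR T1 at 18: fill all 60 → 140 left.
Finance/T1 (17): +90 → 50 left.
Fill HR T2 block (30 at 16) → 20 left.
QA/T1: +20 of 90 at 15; pool empty.
Total = 31×100 + 23×80 + 21×70 + 18×60 + 17×90 + 16×30 + 15×20 = 9800.

9800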